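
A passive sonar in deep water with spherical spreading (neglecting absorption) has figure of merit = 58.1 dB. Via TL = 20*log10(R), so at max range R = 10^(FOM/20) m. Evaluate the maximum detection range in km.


At max range FOM = TL, so 20*log10(R) = 58.1
R = 10^(58.1/20) = 803.53 m = 0.8 km

0.8 km


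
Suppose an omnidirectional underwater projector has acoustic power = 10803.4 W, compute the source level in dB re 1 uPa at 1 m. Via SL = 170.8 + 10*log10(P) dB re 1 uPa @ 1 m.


SL = 170.8 + 10*log10(10803.4) = 170.8 + 40.34 = 211.14

211.14 dB


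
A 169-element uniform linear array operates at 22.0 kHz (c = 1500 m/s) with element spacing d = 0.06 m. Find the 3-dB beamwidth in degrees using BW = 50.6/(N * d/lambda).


0.34 deg


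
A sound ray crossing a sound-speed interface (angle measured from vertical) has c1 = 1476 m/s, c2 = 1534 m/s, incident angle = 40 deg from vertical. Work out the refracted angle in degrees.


sin(theta2) = (c2/c1)*sin(theta1) = (1534/1476)*sin(40 deg) = 0.66805
theta2 = arcsin(0.66805) = 41.92

41.92 deg


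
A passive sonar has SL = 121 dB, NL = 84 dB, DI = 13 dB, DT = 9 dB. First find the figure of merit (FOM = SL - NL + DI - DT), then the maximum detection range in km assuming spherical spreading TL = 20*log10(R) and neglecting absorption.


Step 1: FOM = SL - NL + DI - DT = 121 - 84 + 13 - 9 = 41 dB
Step 2: at max range FOM = TL = 20*log10(R), so R = 10^(41/20) = 112.2 m = 0.11 km

0.11 km


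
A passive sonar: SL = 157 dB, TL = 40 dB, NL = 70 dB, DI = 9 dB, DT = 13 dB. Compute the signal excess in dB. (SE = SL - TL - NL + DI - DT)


SE = SL - TL - NL + DI - DT = 157 - 40 - 70 + 9 - 13 = 43

43 dB


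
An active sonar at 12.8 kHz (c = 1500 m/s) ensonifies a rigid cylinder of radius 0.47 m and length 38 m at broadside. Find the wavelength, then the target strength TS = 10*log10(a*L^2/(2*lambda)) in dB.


Step 1: lambda = c/f = 1500/12800 = 0.11719 m
Step 2: TS = 10*log10(a*L^2/(2*lambda)) = 10*log10(0.47*38^2/(2*0.11719)) = 34.62

34.62 dB


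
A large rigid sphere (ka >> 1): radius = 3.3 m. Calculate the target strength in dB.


TS = 10*log10(3.3^2 / 4) = 10*log10(2.7225) = 4.35

4.35 dB


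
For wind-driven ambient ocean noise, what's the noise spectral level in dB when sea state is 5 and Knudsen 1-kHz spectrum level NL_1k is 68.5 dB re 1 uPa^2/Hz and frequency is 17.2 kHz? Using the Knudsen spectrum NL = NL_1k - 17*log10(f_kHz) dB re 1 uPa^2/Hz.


47.5 dB


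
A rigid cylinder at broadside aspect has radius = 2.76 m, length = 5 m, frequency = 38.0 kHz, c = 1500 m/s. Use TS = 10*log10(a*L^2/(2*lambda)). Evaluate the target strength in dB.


lambda = 1500/38000 = 0.03947 m
TS = 10*log10(2.76*5^2/(2*0.03947)) = 29.42

29.42 dB


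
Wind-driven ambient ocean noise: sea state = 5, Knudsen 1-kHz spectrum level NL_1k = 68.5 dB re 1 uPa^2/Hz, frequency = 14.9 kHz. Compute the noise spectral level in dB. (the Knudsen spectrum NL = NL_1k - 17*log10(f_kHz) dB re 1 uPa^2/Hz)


NL = NL_1k - 17*log10(f_kHz) = 68.5 - 17*log10(14.9) = 68.5 - (19.94) = 48.56

48.56 dB


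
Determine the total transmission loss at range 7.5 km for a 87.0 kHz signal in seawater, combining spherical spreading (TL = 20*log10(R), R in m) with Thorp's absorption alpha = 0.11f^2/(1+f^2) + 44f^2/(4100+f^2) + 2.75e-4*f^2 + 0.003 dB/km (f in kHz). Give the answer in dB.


308.01 dB


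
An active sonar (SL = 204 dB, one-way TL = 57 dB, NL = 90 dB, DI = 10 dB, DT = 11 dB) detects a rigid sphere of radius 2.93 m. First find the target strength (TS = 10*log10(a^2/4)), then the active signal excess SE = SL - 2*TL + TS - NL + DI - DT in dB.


Step 1: TS = 10*log10(2.93^2/4) = 3.32 dB
Step 2: SE = SL - 2*TL + TS - NL + DI - DT = 204 - 2*57 + (3.32) - 90 + 10 - 11 = 2.32

2.32 dB


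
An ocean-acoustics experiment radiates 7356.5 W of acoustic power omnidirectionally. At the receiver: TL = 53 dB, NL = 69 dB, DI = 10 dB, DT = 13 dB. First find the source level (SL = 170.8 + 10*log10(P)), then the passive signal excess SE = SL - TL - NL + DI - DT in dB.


Step 1: SL = 170.8 + 10*log10(7356.5) = 209.47 dB
Step 2: SE = SL - TL - NL + DI - DT = 209.47 - 53 - 69 + 10 - 13 = 84.47

84.47 dB


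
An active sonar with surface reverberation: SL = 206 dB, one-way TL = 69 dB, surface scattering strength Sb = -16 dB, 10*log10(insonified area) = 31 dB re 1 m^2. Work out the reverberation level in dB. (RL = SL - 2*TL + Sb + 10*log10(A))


RL = SL - 2*TL + Sb + 10*log10(A) = 206 - 2*69 + (-16) + 31 = 83

83 dB


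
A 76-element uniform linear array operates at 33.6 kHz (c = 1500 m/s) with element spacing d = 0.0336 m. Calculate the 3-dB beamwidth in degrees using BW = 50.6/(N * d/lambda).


0.88 deg


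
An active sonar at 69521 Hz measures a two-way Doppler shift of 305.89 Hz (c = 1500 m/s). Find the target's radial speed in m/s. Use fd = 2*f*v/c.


From fd = 2*f*v/c, v = c*fd/(2*f) = 1500 * 305.89 / (2*69521) = 3.3

3.3 m/s


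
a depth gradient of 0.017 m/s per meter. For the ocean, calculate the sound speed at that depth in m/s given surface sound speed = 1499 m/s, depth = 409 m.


1505.953 m/s


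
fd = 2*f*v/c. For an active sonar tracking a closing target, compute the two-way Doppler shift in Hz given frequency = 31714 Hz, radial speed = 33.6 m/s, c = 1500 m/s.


fd = 2*f*v/c = 2 * 31714 * 33.6 / 1500 = 1420.79

1420.79 Hz


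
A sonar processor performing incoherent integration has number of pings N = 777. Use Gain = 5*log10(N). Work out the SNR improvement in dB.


Gain = 5*log10(777) = 14.45

14.45 dB


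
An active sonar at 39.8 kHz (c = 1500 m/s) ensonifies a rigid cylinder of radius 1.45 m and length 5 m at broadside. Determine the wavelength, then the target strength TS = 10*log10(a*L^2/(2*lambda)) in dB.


Step 1: lambda = c/f = 1500/39800 = 0.03769 m
Step 2: TS = 10*log10(a*L^2/(2*lambda)) = 10*log10(1.45*5^2/(2*0.03769)) = 26.82

26.82 dB


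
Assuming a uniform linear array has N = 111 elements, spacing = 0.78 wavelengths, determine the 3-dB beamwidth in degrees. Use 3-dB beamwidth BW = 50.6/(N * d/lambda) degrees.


BW = 50.6 / (111 * 0.78) = 50.6 / 86.58 = 0.58

0.58 deg


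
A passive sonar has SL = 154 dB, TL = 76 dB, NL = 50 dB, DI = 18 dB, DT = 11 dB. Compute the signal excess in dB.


35 dB


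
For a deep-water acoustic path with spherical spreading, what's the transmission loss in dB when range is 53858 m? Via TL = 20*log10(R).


TL = 20*log10(53858) = 94.63

94.63 dB


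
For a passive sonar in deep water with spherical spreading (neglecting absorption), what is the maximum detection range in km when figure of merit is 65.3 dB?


At max range FOM = TL, so 20*log10(R) = 65.3
R = 10^(65.3/20) = 1840.77 m = 1.84 km

1.84 km


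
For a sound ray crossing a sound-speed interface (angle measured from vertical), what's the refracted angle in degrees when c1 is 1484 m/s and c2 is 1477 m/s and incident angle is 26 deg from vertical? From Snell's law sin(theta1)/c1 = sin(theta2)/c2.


sin(theta2) = (c2/c1)*sin(theta1) = (1477/1484)*sin(26 deg) = 0.4363
theta2 = arcsin(0.4363) = 25.87

25.87 deg


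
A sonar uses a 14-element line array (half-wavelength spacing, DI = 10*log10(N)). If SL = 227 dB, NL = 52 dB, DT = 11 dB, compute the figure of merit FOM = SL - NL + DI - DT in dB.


175.46 dB


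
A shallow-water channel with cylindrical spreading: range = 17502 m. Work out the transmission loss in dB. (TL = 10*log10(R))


TL = 10*log10(17502) = 42.43

42.43 dB


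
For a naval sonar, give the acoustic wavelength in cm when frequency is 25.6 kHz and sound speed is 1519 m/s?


lambda = c/f = 1519 / 25600 = 0.0593 m = 5.93 cm

5.93 cm


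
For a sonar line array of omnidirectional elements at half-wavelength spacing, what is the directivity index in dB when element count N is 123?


20.9 dB


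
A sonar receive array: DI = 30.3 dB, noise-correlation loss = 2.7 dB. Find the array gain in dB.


AG = DI - L_corr = 30.3 - 2.7 = 27.6

27.6 dB


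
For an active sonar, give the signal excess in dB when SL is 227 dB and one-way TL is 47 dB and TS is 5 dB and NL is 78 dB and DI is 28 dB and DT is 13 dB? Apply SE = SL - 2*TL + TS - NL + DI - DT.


SE = SL - 2*TL + TS - NL + DI - DT = 227 - 2*47 + (5) - 78 + 28 - 13 = 75

75 dB


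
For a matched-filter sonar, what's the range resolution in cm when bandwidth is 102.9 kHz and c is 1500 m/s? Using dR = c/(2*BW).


dR = c/(2*BW) = 1500 / (2 * 102.9e3) = 0.0073 m = 0.73 cm

0.73 cm


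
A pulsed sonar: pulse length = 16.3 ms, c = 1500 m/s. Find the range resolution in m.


dR = c*tau/2 = 1500 * 16.3e-3 / 2 = 12.225

12.225 m


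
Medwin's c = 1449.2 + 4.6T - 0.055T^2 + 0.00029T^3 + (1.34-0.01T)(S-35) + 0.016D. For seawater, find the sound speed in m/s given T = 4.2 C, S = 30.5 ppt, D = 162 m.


1464.32 m/s


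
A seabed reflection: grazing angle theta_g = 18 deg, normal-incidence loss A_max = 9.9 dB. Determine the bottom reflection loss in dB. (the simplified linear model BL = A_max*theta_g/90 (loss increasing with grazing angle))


BL = A_max * theta_g / 90 = 9.9 * 18 / 90 = 1.98

1.98 dB


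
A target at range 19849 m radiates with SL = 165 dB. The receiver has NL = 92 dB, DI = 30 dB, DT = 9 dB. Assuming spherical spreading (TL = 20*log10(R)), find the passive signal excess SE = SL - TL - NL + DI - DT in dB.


Step 1: TL = 20*log10(19849) = 85.95 dB
Step 2: SE = 165 - 85.95 - 92 + 30 - 9 = 8.05

8.05 dB


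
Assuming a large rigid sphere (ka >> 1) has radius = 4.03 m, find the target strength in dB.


TS = 10*log10(4.03^2 / 4) = 10*log10(4.060225) = 6.09

6.09 dB


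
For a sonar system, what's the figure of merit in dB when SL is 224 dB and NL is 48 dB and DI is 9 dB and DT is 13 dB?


FOM = SL - NL + DI - DT = 224 - 48 + 9 - 13 = 172

172 dB


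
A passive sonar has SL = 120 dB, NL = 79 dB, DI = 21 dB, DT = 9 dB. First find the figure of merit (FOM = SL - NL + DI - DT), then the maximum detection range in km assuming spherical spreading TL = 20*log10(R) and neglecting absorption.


Step 1: FOM = SL - NL + DI - DT = 120 - 79 + 21 - 9 = 53 dB
Step 2: at max range FOM = TL = 20*log10(R), so R = 10^(53/20) = 446.68 m = 0.45 km

0.45 km


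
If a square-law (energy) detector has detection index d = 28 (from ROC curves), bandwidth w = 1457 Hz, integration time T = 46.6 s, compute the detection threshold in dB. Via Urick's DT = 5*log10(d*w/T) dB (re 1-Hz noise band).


14.71 dB


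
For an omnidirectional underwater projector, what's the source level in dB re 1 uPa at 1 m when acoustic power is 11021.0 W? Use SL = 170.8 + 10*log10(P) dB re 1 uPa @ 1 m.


SL = 170.8 + 10*log10(11021.0) = 170.8 + 40.42 = 211.22

211.22 dB


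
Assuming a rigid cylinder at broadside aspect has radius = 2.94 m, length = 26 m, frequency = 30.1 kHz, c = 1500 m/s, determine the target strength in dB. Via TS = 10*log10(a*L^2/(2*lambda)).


lambda = 1500/30100 = 0.04983 m
TS = 10*log10(2.94*26^2/(2*0.04983)) = 43.0

43.0 dB


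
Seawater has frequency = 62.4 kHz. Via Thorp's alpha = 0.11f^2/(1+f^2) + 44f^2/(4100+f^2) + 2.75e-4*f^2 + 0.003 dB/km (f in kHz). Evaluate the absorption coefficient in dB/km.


f^2 = 3893.76
alpha = 0.11*3893.76/(1+3893.76) + 44*3893.76/(4100+3893.76) + 2.75e-4*3893.76 + 0.003 = 22.616

22.616 dB/km


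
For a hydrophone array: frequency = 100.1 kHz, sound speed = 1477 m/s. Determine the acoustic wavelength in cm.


lambda = c/f = 1477 / 100100 = 0.0148 m = 1.48 cm

1.48 cm


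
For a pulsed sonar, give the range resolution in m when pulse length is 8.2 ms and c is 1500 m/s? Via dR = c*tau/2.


6.15 m


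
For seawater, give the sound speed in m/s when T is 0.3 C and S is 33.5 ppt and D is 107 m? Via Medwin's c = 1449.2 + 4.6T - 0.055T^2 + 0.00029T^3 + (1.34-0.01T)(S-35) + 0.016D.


1450.28 m/s


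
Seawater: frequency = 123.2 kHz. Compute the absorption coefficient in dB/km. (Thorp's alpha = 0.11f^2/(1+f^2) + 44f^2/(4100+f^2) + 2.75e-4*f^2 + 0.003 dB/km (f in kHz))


38.929 dB/km


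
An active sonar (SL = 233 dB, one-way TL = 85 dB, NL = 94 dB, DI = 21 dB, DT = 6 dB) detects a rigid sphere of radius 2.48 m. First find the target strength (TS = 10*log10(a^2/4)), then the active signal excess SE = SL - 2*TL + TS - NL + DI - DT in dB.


Step 1: TS = 10*log10(2.48^2/4) = 1.87 dB
Step 2: SE = SL - 2*TL + TS - NL + DI - DT = 233 - 2*85 + (1.87) - 94 + 21 - 6 = -14.13

-14.13 dB


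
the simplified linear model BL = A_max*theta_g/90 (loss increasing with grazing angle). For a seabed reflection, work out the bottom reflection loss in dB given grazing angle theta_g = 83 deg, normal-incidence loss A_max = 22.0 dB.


BL = A_max * theta_g / 90 = 22.0 * 83 / 90 = 20.29

20.29 dB


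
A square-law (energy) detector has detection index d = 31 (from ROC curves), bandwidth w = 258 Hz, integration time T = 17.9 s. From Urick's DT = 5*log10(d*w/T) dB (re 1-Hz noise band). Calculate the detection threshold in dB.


13.25 dB


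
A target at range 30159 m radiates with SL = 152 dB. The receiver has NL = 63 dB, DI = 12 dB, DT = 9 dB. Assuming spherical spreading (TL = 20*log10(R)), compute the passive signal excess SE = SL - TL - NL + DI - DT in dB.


2.41 dB


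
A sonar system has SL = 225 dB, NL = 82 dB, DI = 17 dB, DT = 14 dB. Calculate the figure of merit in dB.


146 dB


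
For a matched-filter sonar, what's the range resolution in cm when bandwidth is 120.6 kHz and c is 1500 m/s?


0.62 cm


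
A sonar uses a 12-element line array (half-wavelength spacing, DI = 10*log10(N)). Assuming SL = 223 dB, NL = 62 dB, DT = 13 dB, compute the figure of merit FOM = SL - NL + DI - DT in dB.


Step 1: DI = 10*log10(12) = 10.79 dB
Step 2: FOM = SL - NL + DI - DT = 223 - 62 + 10.79 - 13 = 158.79

158.79 dB


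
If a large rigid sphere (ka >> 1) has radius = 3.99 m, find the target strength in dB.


6.0 dB


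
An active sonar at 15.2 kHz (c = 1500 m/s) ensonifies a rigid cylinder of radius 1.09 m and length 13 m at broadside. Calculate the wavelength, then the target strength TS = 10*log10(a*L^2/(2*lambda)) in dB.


Step 1: lambda = c/f = 1500/15200 = 0.09868 m
Step 2: TS = 10*log10(a*L^2/(2*lambda)) = 10*log10(1.09*13^2/(2*0.09868)) = 29.7

29.7 dB


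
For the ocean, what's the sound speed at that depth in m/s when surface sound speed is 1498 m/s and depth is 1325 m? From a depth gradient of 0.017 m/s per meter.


c = 1498 + 0.017 * 1325 = 1520.525

1520.525 m/s


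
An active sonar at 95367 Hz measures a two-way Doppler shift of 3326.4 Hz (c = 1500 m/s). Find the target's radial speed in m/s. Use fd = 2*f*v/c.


From fd = 2*f*v/c, v = c*fd/(2*f) = 1500 * 3326.4 / (2*95367) = 26.16

26.16 m/s


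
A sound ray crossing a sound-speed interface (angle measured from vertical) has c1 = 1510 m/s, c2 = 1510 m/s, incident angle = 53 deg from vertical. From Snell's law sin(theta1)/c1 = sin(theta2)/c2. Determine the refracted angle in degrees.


sin(theta2) = (c2/c1)*sin(theta1) = (1510/1510)*sin(53 deg) = 0.79864
theta2 = arcsin(0.79864) = 53.0

53.0 deg


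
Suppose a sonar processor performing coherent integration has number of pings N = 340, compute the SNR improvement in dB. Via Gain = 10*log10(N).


Gain = 10*log10(340) = 25.31

25.31 dB


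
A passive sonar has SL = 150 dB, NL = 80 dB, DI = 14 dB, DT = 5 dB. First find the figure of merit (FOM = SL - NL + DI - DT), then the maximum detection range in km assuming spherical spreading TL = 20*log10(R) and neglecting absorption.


Step 1: FOM = SL - NL + DI - DT = 150 - 80 + 14 - 5 = 79 dB
Step 2: at max range FOM = TL = 20*log10(R), so R = 10^(79/20) = 8912.51 m = 8.91 km

8.91 km


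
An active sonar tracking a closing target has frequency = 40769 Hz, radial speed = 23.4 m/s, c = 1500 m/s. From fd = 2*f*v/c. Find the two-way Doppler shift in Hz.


fd = 2*f*v/c = 2 * 40769 * 23.4 / 1500 = 1271.99

1271.99 Hz


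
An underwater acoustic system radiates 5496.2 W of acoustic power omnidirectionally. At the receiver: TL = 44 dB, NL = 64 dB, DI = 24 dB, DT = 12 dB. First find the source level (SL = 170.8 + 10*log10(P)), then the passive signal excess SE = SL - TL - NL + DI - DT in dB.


Step 1: SL = 170.8 + 10*log10(5496.2) = 208.2 dB
Step 2: SE = SL - TL - NL + DI - DT = 208.2 - 44 - 64 + 24 - 12 = 112.2

112.2 dB


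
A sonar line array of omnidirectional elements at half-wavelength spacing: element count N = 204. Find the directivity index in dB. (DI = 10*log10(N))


23.1 dB


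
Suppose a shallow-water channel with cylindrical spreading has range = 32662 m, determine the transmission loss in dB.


TL = 10*log10(32662) = 45.14

45.14 dB


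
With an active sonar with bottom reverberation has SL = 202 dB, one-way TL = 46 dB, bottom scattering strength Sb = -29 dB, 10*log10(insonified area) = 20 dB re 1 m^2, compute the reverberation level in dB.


RL = SL - 2*TL + Sb + 10*log10(A) = 202 - 2*46 + (-29) + 20 = 101

101 dB


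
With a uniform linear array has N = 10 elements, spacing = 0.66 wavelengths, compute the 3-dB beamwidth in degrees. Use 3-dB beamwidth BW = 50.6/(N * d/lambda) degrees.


BW = 50.6 / (10 * 0.66) = 50.6 / 6.6 = 7.67

7.67 deg


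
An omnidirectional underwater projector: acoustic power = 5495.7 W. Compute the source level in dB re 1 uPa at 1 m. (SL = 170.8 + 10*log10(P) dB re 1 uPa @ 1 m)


208.2 dB


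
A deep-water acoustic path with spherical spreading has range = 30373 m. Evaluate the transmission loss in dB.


TL = 20*log10(30373) = 89.65

89.65 dB


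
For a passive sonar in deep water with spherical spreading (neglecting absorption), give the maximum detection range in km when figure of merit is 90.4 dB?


At max range FOM = TL, so 20*log10(R) = 90.4
R = 10^(90.4/20) = 33113.11 m = 33.11 km

33.11 km


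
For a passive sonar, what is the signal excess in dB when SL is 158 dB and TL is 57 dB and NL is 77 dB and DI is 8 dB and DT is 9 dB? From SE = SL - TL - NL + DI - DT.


SE = SL - TL - NL + DI - DT = 158 - 57 - 77 + 8 - 9 = 23

23 dB


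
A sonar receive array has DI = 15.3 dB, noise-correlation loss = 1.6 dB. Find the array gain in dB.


AG = DI - L_corr = 15.3 - 1.6 = 13.7

13.7 dB


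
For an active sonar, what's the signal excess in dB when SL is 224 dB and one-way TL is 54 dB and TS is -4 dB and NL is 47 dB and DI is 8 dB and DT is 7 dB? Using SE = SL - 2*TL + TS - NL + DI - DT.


SE = SL - 2*TL + TS - NL + DI - DT = 224 - 2*54 + (-4) - 47 + 8 - 7 = 66

66 dB


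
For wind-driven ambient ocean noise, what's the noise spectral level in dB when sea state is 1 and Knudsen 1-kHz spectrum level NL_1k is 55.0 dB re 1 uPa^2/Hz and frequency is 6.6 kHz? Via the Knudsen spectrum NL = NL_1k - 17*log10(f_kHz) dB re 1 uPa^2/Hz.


NL = NL_1k - 17*log10(f_kHz) = 55.0 - 17*log10(6.6) = 55.0 - (13.93) = 41.07

41.07 dB


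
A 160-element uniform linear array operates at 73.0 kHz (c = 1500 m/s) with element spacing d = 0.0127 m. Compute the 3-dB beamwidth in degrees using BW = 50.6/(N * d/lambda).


0.51 deg


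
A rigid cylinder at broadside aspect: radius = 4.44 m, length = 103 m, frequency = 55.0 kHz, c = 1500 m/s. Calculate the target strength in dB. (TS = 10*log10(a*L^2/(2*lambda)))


59.36 dB


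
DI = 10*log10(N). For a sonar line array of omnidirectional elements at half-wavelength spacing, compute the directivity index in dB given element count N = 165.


DI = 10*log10(165) = 22.17

22.17 dB


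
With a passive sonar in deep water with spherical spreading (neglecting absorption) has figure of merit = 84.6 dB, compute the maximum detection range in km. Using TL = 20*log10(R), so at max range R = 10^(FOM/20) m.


16.98 km


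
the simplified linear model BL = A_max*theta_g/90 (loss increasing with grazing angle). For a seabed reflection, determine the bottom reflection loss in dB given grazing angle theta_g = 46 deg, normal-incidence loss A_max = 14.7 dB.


BL = A_max * theta_g / 90 = 14.7 * 46 / 90 = 7.51

7.51 dB


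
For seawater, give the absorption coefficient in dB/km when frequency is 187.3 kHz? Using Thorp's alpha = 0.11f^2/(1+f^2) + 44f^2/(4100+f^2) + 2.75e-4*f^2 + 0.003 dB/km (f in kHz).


f^2 = 35081.29
alpha = 0.11*35081.29/(1+35081.29) + 44*35081.29/(4100+35081.29) + 2.75e-4*35081.29 + 0.003 = 49.156

49.156 dB/km


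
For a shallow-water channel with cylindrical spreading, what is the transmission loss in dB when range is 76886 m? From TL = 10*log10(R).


TL = 10*log10(76886) = 48.86

48.86 dB


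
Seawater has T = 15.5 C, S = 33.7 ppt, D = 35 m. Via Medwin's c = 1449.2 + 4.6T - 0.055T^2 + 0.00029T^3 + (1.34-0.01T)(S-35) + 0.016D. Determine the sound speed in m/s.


c = 1449.2 + 4.6*15.5 - 0.055*15.5^2 + 0.00029*15.5^3 + (1.34 - 0.01*15.5)*(33.7 - 35) + 0.016*35 = 1507.39

1507.39 m/s


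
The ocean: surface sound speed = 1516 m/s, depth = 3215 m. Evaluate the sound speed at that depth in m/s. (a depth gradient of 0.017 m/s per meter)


1570.655 m/s


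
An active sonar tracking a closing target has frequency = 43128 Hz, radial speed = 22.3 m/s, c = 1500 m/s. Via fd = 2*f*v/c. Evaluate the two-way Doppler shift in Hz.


1282.34 Hz


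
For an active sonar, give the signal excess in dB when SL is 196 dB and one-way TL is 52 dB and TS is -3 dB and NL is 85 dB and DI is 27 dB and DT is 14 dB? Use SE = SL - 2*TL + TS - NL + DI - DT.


SE = SL - 2*TL + TS - NL + DI - DT = 196 - 2*52 + (-3) - 85 + 27 - 14 = 17

17 dB


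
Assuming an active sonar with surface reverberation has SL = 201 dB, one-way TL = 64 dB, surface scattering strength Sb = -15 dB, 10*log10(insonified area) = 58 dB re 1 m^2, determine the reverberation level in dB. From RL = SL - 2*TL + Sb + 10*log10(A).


RL = SL - 2*TL + Sb + 10*log10(A) = 201 - 2*64 + (-15) + 58 = 116

116 dB


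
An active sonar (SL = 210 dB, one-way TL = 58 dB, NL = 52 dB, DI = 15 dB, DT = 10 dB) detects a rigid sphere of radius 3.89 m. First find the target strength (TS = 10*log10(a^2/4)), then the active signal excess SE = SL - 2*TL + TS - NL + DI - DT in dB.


Step 1: TS = 10*log10(3.89^2/4) = 5.78 dB
Step 2: SE = SL - 2*TL + TS - NL + DI - DT = 210 - 2*58 + (5.78) - 52 + 15 - 10 = 52.78

52.78 dB


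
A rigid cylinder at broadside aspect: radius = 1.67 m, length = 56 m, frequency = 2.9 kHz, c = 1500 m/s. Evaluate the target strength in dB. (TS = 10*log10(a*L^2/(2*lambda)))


lambda = 1500/2900 = 0.51724 m
TS = 10*log10(1.67*56^2/(2*0.51724)) = 37.04

37.04 dB


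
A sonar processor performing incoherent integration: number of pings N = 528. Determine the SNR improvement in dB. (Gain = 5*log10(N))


Gain = 5*log10(528) = 13.61

13.61 dB


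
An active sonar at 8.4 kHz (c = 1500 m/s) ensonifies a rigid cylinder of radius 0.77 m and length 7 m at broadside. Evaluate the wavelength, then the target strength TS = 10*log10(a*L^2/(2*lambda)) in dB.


Step 1: lambda = c/f = 1500/8400 = 0.17857 m
Step 2: TS = 10*log10(a*L^2/(2*lambda)) = 10*log10(0.77*7^2/(2*0.17857)) = 20.24

20.24 dB


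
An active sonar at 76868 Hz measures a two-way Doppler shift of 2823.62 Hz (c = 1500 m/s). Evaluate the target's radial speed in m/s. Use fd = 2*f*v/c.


From fd = 2*f*v/c, v = c*fd/(2*f) = 1500 * 2823.62 / (2*76868) = 27.55

27.55 m/s


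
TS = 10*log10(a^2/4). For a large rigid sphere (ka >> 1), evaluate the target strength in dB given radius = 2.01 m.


0.04 dB


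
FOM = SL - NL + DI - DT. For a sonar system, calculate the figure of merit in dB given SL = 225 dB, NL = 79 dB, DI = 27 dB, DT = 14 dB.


159 dB


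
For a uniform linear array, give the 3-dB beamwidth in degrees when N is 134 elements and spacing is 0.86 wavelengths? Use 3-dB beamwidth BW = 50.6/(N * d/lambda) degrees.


BW = 50.6 / (134 * 0.86) = 50.6 / 115.24 = 0.44

0.44 deg


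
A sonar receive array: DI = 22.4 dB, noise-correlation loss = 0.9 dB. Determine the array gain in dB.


AG = DI - L_corr = 22.4 - 0.9 = 21.5

21.5 dB


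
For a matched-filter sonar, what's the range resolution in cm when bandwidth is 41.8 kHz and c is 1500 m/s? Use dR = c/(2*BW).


1.79 cm


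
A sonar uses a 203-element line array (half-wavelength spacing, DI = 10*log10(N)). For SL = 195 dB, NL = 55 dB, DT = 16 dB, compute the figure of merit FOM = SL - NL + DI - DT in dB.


Step 1: DI = 10*log10(203) = 23.07 dB
Step 2: FOM = SL - NL + DI - DT = 195 - 55 + 23.07 - 16 = 147.07

147.07 dB


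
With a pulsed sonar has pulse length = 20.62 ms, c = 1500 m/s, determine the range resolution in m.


dR = c*tau/2 = 1500 * 20.62e-3 / 2 = 15.465

15.465 m


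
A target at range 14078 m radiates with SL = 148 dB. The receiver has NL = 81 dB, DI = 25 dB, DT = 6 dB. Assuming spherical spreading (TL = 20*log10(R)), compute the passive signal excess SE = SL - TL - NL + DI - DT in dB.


3.03 dB


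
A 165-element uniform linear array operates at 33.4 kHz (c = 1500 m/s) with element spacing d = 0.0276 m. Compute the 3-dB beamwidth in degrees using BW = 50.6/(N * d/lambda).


0.5 deg


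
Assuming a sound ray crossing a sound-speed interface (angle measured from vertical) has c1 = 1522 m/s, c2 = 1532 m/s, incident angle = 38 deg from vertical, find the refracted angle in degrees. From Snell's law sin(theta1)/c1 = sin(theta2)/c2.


38.29 deg


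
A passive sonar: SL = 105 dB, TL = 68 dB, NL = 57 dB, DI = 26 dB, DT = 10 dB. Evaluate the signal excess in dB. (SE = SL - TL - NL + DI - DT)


SE = SL - TL - NL + DI - DT = 105 - 68 - 57 + 26 - 10 = -4

-4 dB


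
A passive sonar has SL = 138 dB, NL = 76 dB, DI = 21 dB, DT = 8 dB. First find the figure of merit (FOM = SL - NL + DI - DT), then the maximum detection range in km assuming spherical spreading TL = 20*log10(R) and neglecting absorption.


Step 1: FOM = SL - NL + DI - DT = 138 - 76 + 21 - 8 = 75 dB
Step 2: at max range FOM = TL = 20*log10(R), so R = 10^(75/20) = 5623.41 m = 5.62 km

5.62 km


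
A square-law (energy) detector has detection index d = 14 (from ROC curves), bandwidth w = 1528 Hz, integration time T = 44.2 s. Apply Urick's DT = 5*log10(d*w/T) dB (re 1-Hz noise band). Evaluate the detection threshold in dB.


13.42 dB


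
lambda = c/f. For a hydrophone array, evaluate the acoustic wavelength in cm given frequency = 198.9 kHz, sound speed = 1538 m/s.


lambda = c/f = 1538 / 198900 = 0.0077 m = 0.77 cm

0.77 cm


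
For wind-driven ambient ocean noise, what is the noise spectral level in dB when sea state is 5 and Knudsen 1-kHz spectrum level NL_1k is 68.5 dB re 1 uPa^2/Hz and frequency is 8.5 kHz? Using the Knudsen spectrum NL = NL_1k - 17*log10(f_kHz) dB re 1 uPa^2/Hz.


52.7 dB


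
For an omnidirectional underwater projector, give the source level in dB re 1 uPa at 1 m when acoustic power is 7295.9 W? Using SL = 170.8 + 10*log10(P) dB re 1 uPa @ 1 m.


SL = 170.8 + 10*log10(7295.9) = 170.8 + 38.63 = 209.43

209.43 dB


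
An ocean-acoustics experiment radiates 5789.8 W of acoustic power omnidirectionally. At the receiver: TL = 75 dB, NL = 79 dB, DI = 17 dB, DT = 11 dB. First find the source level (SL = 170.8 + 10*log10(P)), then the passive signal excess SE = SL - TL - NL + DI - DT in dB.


Step 1: SL = 170.8 + 10*log10(5789.8) = 208.43 dB
Step 2: SE = SL - TL - NL + DI - DT = 208.43 - 75 - 79 + 17 - 11 = 60.43

60.43 dB


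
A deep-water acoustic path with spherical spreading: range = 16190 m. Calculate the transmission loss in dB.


84.18 dB


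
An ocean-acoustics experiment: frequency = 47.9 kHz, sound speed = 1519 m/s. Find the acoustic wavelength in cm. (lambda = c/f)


lambda = c/f = 1519 / 47900 = 0.0317 m = 3.17 cm

3.17 cm


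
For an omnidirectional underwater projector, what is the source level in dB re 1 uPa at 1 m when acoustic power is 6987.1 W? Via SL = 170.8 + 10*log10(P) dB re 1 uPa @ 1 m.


SL = 170.8 + 10*log10(6987.1) = 170.8 + 38.44 = 209.24

209.24 dB


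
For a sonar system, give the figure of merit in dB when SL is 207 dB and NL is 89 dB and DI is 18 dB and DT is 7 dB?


129 dB


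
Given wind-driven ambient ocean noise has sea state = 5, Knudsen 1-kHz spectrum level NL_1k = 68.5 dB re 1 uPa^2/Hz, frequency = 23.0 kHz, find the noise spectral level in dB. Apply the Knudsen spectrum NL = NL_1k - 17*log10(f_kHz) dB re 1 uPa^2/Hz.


45.35 dB


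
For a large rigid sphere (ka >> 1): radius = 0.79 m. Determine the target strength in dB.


TS = 10*log10(0.79^2 / 4) = 10*log10(0.156025) = -8.07

-8.07 dB


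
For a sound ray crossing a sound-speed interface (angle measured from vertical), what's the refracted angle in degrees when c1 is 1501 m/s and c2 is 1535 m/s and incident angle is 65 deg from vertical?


67.95 deg


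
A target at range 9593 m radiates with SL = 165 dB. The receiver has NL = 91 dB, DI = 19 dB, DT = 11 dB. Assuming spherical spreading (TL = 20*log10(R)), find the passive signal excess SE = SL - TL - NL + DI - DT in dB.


Step 1: TL = 20*log10(9593) = 79.64 dB
Step 2: SE = 165 - 79.64 - 91 + 19 - 11 = 2.36

2.36 dB


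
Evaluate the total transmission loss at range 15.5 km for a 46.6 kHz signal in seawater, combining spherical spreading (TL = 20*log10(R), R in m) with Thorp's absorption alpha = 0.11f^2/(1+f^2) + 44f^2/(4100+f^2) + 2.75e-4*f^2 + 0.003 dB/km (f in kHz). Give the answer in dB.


330.96 dB


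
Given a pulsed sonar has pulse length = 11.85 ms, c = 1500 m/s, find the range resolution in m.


8.8875 m


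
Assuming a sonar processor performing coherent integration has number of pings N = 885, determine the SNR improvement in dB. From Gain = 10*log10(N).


Gain = 10*log10(885) = 29.47

29.47 dB


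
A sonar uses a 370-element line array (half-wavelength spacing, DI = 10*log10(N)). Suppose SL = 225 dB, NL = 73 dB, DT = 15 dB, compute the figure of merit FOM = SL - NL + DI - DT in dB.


162.68 dB


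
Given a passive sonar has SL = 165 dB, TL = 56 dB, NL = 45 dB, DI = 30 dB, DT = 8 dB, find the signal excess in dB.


SE = SL - TL - NL + DI - DT = 165 - 56 - 45 + 30 - 8 = 86

86 dB


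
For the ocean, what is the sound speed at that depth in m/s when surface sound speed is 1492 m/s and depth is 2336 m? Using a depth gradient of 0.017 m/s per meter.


c = 1492 + 0.017 * 2336 = 1531.712

1531.712 m/s


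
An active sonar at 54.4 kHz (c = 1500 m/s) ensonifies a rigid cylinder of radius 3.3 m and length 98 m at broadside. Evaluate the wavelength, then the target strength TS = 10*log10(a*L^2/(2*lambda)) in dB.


Step 1: lambda = c/f = 1500/54400 = 0.02757 m
Step 2: TS = 10*log10(a*L^2/(2*lambda)) = 10*log10(3.3*98^2/(2*0.02757)) = 57.59

57.59 dB


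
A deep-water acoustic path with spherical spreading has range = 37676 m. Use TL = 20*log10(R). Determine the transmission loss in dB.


TL = 20*log10(37676) = 91.52

91.52 dB


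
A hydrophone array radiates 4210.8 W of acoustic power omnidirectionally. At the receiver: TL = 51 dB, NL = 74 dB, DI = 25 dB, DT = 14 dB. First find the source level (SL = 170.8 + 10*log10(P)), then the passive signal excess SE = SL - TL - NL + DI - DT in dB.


Step 1: SL = 170.8 + 10*log10(4210.8) = 207.04 dB
Step 2: SE = SL - TL - NL + DI - DT = 207.04 - 51 - 74 + 25 - 14 = 93.04

93.04 dB


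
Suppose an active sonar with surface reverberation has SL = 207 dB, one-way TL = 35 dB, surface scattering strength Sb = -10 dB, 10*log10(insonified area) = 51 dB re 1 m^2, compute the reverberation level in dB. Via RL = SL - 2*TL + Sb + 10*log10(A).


RL = SL - 2*TL + Sb + 10*log10(A) = 207 - 2*35 + (-10) + 51 = 178

178 dB


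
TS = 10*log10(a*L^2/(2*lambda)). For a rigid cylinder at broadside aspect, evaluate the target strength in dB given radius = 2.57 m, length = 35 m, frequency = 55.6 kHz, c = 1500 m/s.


47.66 dB


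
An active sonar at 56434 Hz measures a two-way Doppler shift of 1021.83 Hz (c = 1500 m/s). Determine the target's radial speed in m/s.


From fd = 2*f*v/c, v = c*fd/(2*f) = 1500 * 1021.83 / (2*56434) = 13.58

13.58 m/s


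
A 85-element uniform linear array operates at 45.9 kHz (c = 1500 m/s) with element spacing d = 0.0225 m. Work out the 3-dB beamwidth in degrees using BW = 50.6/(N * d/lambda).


Step 1: lambda = 1500/45900 = 0.03268 m
Step 2: d/lambda = 0.0225/0.03268 = 0.6885
Step 3: BW = 50.6/(N * d/lambda) = 50.6/(85 * 0.6885) = 0.86

0.86 deg


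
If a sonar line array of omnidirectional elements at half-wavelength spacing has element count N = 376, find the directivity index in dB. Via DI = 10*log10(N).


25.75 dB


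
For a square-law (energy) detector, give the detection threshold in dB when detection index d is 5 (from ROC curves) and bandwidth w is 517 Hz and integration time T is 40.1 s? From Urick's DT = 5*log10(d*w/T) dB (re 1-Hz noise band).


9.05 dB


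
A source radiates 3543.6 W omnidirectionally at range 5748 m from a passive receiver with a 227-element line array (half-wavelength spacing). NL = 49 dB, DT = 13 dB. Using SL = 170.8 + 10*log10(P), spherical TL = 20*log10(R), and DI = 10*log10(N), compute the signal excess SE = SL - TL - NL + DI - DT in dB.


Step 1: SL = 170.8 + 10*log10(3543.6) = 206.29 dB
Step 2: TL = 20*log10(5748) = 75.19 dB
Step 3: DI = 10*log10(227) = 23.56 dB
Step 4: SE = SL - TL - NL + DI - DT = 206.29 - 75.19 - 49 + 23.56 - 13 = 92.66

92.66 dB


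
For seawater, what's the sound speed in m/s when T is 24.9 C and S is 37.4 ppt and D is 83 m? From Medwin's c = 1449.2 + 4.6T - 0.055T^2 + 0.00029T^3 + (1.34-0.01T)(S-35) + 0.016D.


c = 1449.2 + 4.6*24.9 - 0.055*24.9^2 + 0.00029*24.9^3 + (1.34 - 0.01*24.9)*(37.4 - 35) + 0.016*83 = 1538.06

1538.06 m/s


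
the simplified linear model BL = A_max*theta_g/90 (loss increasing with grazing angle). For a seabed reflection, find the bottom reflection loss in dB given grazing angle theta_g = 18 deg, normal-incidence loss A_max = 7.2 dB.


BL = A_max * theta_g / 90 = 7.2 * 18 / 90 = 1.44

1.44 dB


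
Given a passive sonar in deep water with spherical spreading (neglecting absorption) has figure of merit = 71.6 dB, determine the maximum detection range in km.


At max range FOM = TL, so 20*log10(R) = 71.6
R = 10^(71.6/20) = 3801.89 m = 3.8 km

3.8 km


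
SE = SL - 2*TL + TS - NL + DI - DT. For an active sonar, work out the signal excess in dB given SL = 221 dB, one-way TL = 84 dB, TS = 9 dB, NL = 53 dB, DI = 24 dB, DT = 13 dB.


20 dB


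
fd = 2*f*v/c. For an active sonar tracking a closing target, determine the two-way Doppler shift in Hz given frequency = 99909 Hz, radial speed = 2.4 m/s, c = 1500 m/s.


319.71 Hz


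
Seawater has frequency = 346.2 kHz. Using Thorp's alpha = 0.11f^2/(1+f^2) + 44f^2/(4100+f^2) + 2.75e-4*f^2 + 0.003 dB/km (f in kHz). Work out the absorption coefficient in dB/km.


75.618 dB/km


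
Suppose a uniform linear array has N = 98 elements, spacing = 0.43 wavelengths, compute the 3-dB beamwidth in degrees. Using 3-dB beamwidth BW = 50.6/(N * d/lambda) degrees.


1.2 deg


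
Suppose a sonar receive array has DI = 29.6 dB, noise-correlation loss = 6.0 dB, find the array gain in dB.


AG = DI - L_corr = 29.6 - 6.0 = 23.6

23.6 dB


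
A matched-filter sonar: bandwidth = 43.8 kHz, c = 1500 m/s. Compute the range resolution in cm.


1.71 cm


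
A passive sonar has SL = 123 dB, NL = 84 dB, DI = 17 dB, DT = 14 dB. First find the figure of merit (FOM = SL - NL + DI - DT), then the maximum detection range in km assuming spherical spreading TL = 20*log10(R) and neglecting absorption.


Step 1: FOM = SL - NL + DI - DT = 123 - 84 + 17 - 14 = 42 dB
Step 2: at max range FOM = TL = 20*log10(R), so R = 10^(42/20) = 125.89 m = 0.13 km

0.13 km


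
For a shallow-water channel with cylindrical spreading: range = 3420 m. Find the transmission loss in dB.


35.34 dB


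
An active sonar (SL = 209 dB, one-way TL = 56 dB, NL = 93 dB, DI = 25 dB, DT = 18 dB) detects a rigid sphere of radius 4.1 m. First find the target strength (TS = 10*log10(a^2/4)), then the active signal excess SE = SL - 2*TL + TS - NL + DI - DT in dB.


Step 1: TS = 10*log10(4.1^2/4) = 6.24 dB
Step 2: SE = SL - 2*TL + TS - NL + DI - DT = 209 - 2*56 + (6.24) - 93 + 25 - 18 = 17.24

17.24 dB


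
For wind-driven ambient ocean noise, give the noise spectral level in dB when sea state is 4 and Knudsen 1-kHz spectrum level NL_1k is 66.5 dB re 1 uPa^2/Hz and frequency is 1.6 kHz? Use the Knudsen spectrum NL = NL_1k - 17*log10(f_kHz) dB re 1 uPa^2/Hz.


NL = NL_1k - 17*log10(f_kHz) = 66.5 - 17*log10(1.6) = 66.5 - (3.47) = 63.03

63.03 dB


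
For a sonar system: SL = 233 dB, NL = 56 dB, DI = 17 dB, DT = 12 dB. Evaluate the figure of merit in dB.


FOM = SL - NL + DI - DT = 233 - 56 + 17 - 12 = 182

182 dB


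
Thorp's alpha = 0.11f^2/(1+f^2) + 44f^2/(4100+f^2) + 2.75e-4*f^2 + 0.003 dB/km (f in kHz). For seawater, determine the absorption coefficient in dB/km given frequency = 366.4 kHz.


f^2 = 134248.96
alpha = 0.11*134248.96/(1+134248.96) + 44*134248.96/(4100+134248.96) + 2.75e-4*134248.96 + 0.003 = 79.728

79.728 dB/km


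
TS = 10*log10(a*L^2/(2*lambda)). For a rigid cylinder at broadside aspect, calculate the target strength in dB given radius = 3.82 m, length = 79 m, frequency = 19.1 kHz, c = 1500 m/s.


lambda = 1500/19100 = 0.07853 m
TS = 10*log10(3.82*79^2/(2*0.07853)) = 51.81

51.81 dB


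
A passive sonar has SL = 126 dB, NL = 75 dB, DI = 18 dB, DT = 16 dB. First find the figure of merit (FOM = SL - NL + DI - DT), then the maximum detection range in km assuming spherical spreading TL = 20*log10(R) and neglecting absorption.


Step 1: FOM = SL - NL + DI - DT = 126 - 75 + 18 - 16 = 53 dB
Step 2: at max range FOM = TL = 20*log10(R), so R = 10^(53/20) = 446.68 m = 0.45 km

0.45 km


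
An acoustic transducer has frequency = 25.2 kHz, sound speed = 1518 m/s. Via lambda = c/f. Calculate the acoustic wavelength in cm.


lambda = c/f = 1518 / 25200 = 0.0602 m = 6.02 cm

6.02 cm


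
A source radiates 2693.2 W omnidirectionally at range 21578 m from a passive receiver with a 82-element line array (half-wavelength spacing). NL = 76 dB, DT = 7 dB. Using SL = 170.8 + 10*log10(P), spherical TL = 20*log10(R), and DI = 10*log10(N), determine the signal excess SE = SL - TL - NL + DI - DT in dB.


Step 1: SL = 170.8 + 10*log10(2693.2) = 205.1 dB
Step 2: TL = 20*log10(21578) = 86.68 dB
Step 3: DI = 10*log10(82) = 19.14 dB
Step 4: SE = SL - TL - NL + DI - DT = 205.1 - 86.68 - 76 + 19.14 - 7 = 54.56

54.56 dB


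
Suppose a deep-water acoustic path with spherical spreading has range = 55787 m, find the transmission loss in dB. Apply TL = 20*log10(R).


TL = 20*log10(55787) = 94.93

94.93 dB


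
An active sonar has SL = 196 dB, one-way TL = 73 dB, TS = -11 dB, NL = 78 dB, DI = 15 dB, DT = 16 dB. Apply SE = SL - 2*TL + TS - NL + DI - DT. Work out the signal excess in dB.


-40 dB


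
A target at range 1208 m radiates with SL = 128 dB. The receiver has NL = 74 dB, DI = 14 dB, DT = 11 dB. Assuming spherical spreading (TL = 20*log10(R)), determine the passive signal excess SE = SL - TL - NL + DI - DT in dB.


Step 1: TL = 20*log10(1208) = 61.64 dB
Step 2: SE = 128 - 61.64 - 74 + 14 - 11 = -4.64

-4.64 dB


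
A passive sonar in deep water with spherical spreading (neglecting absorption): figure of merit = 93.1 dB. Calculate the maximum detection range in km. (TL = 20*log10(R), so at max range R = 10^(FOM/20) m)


45.19 km


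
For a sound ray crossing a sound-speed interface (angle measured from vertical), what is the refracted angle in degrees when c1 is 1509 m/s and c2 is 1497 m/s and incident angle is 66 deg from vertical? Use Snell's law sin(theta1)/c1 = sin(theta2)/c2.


sin(theta2) = (c2/c1)*sin(theta1) = (1497/1509)*sin(66 deg) = 0.90628
theta2 = arcsin(0.90628) = 65.0

65.0 deg
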